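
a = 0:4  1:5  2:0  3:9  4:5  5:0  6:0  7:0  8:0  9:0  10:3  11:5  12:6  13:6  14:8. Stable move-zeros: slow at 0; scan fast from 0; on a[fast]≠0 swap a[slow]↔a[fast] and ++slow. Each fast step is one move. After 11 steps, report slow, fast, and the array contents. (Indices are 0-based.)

(s=0,f=0) a[fast]=4≠0 swap→a[0]=4 → slow++,fast++
(s=1,f=1) a[fast]=5≠0 swap→a[1]=5 → slow++,fast++
(s=2,f=2) a[fast]=0 → fast++
(s=2,f=3) a[fast]=9≠0 swap→a[2]=9 → slow++,fast++
(s=3,f=4) a[fast]=5≠0 swap→a[3]=5 → slow++,fast++
(s=4,f=5) a[fast]=0 → fast++
(s=4,f=6) a[fast]=0 → fast++
(s=4,f=7) a[fast]=0 → fast++
(s=4,f=8) a[fast]=0 → fast++
(s=4,f=9) a[fast]=0 → fast++
(s=4,f=10) a[fast]=3≠0 swap→a[4]=3 → slow++,fast++

slow=5, fast=11, a=[4, 5, 9, 5, 3, 0, 0, 0, 0, 0, 0, 5, 6, 6, 8]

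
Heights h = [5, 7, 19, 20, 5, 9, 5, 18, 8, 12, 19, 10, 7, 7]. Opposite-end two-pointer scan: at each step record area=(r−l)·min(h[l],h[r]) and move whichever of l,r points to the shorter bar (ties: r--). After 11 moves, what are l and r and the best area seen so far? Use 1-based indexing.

l=3, r=5, best area=152

[1,14] min(5,7)*13=65 best=65 * → l++
[2,14] min(7,7)*12=84 best=84 * → r--
[2,13] min(7,7)*11=77 best=84 → r--
[2,12] min(7,10)*10=70 best=84 → l++
[3,12] min(19,10)*9=90 best=90 * → r--
[3,11] min(19,19)*8=152 best=152 * → r--
[3,10] min(19,12)*7=84 best=152 → r--
[3,9] min(19,8)*6=48 best=152 → r--
[3,8] min(19,18)*5=90 best=152 → r--
[3,7] min(19,5)*4=20 best=152 → r--
[3,6] min(19,9)*3=27 best=152 → r--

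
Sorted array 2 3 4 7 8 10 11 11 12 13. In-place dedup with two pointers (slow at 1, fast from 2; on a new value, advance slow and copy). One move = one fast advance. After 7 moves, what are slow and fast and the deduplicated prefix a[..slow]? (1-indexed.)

(s=1,f=2) a[fast]=3≠a[slow]=2 write a[2]=3 → slow++,fast++
(s=2,f=3) a[fast]=4≠a[slow]=3 write a[3]=4 → slow++,fast++
(s=3,f=4) a[fast]=7≠a[slow]=4 write a[4]=7 → slow++,fast++
(s=4,f=5) a[fast]=8≠a[slow]=7 write a[5]=8 → slow++,fast++
(s=5,f=6) a[fast]=10≠a[slow]=8 write a[6]=10 → slow++,fast++
(s=6,f=7) a[fast]=11≠a[slow]=10 write a[7]=11 → slow++,fast++
(s=7,f=8) a[fast]=11=a[slow] dup → fast++

slow=7, fast=9, prefix=[2, 3, 4, 7, 8, 10, 11]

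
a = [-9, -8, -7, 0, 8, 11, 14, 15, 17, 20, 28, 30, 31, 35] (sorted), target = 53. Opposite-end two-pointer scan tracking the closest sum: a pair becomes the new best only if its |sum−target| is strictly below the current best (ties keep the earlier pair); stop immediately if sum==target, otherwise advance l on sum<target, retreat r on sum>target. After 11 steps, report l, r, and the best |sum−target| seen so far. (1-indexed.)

[1,14] -9+35=26 d=27 * → l++
[2,14] -8+35=27 d=26 * → l++
[3,14] -7+35=28 d=25 * → l++
[4,14] 0+35=35 d=18 * → l++
[5,14] 8+35=43 d=10 * → l++
[6,14] 11+35=46 d=7 * → l++
[7,14] 14+35=49 d=4 * → l++
[8,14] 15+35=50 d=3 * → l++
[9,14] 17+35=52 d=1 * → l++
[10,14] 20+35=55 d=2 → r--
[10,13] 20+31=51 d=2 → l++

l=11, r=13, best |Δ|=1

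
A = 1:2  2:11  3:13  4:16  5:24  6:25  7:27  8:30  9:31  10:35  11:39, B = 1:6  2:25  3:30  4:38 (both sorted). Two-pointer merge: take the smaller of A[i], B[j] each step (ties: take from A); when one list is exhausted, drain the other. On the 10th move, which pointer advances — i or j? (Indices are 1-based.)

i=1 j=1: A[i]=2<=B[j]=6 take 2, i++
i=2 j=1: A[i]=11>B[j]=6 take 6, j++
i=2 j=2: A[i]=11<=B[j]=25 take 11, i++
i=3 j=2: A[i]=13<=B[j]=25 take 13, i++
i=4 j=2: A[i]=16<=B[j]=25 take 16, i++
i=5 j=2: A[i]=24<=B[j]=25 take 24, i++
i=6 j=2: A[i]=25<=B[j]=25 take 25, i++
i=7 j=2: A[i]=27>B[j]=25 take 25, j++
i=7 j=3: A[i]=27<=B[j]=30 take 27, i++
i=8 j=3: A[i]=30<=B[j]=30 take 30, i++

i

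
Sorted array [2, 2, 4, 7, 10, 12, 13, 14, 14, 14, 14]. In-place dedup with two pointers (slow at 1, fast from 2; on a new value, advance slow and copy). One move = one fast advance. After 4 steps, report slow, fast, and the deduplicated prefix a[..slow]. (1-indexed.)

slow=1 fast=2: a[fast]=2=a[slow] dup, fast++
slow=1 fast=3: a[fast]=4≠a[slow]=2 write a[2]=4, slow++,fast++
slow=2 fast=4: a[fast]=7≠a[slow]=4 write a[3]=7, slow++,fast++
slow=3 fast=5: a[fast]=10≠a[slow]=7 write a[4]=10, slow++,fast++

slow=4, fast=6, prefix=[2, 4, 7, 10]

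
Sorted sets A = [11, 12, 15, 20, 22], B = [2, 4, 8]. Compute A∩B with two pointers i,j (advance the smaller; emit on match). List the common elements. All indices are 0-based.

i=0 j=0: 11>2, j++
i=0 j=1: 11>4, j++
i=0 j=2: 11>8, j++

intersection = []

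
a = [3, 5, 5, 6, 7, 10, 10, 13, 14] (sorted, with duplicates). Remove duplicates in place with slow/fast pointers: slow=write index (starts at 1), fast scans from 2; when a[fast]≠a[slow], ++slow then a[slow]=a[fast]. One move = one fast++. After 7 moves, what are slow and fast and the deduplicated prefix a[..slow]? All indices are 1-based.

slow=1 fast=2: a[fast]=5≠a[slow]=3 write a[2]=5, slow++,fast++
slow=2 fast=3: a[fast]=5=a[slow] dup, fast++
slow=2 fast=4: a[fast]=6≠a[slow]=5 write a[3]=6, slow++,fast++
slow=3 fast=5: a[fast]=7≠a[slow]=6 write a[4]=7, slow++,fast++
slow=4 fast=6: a[fast]=10≠a[slow]=7 write a[5]=10, slow++,fast++
slow=5 fast=7: a[fast]=10=a[slow] dup, fast++
slow=5 fast=8: a[fast]=13≠a[slow]=10 write a[6]=13, slow++,fast++

slow=6, fast=9, prefix=[3, 5, 6, 7, 10, 13]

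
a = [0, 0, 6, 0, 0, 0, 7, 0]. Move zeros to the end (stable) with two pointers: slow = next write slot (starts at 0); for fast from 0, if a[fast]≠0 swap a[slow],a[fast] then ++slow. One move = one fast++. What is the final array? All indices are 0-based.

slow=0 fast=0: a[fast]=0, fast++
slow=0 fast=1: a[fast]=0, fast++
slow=0 fast=2: a[fast]=6≠0 swap→a[0]=6, slow++,fast++
slow=1 fast=3: a[fast]=0, fast++
slow=1 fast=4: a[fast]=0, fast++
slow=1 fast=5: a[fast]=0, fast++
slow=1 fast=6: a[fast]=7≠0 swap→a[1]=7, slow++,fast++
slow=2 fast=7: a[fast]=0, fast++

[6, 7, 0, 0, 0, 0, 0, 0]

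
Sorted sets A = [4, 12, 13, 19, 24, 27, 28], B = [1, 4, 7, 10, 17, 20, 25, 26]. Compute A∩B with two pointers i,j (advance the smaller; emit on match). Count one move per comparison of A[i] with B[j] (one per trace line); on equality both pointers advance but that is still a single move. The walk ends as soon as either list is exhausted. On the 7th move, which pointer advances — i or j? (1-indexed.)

i=1 j=1: 4>1, j++
i=1 j=2: 4==4 emit, i++,j++
i=2 j=3: 12>7, j++
i=2 j=4: 12>10, j++
i=2 j=5: 12<17, i++
i=3 j=5: 13<17, i++
i=4 j=5: 19>17, j++

j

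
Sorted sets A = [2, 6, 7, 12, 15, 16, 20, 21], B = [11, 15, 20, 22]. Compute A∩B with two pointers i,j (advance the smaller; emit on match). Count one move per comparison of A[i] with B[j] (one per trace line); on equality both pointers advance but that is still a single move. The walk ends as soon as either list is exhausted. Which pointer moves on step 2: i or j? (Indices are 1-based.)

i=1 j=1: 2<11, i++
i=2 j=1: 6<11, i++

i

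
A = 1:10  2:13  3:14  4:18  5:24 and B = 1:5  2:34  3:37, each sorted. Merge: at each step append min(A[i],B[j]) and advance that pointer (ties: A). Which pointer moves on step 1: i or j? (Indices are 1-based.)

[i=1,j=1] A[i]=10>B[j]=5 take 5 → j++

j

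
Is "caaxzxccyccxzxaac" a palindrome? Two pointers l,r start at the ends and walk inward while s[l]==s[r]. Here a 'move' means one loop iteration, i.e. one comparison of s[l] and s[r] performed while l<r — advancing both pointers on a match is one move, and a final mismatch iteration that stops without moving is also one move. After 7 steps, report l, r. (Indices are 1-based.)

l=8, r=10

l=1 r=17: 'c'=='c', l++,r--
l=2 r=16: 'a'=='a', l++,r--
l=3 r=15: 'a'=='a', l++,r--
l=4 r=14: 'x'=='x', l++,r--
l=5 r=13: 'z'=='z', l++,r--
l=6 r=12: 'x'=='x', l++,r--
l=7 r=11: 'c'=='c', l++,r--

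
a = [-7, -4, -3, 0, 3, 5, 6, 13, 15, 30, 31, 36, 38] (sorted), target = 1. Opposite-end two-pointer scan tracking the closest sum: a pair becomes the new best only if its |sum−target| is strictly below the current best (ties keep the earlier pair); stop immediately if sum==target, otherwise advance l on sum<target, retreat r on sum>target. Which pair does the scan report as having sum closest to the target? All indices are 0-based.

[0,12] -7+38=31 d=30 * → r--
[0,11] -7+36=29 d=28 * → r--
[0,10] -7+31=24 d=23 * → r--
[0,9] -7+30=23 d=22 * → r--
[0,8] -7+15=8 d=7 * → r--
[0,7] -7+13=6 d=5 * → r--
[0,6] -7+6=-1 d=2 * → l++
[1,6] -4+6=2 d=1 * → r--
[1,5] -4+5=1 d=0 * → stop

pair (-4, 5) with sum 1 (|Δ|=0)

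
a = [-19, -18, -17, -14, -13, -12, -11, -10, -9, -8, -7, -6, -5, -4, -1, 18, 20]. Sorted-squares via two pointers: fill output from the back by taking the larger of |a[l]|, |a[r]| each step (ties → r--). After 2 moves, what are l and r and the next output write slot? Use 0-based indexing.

l=0 r=16: |-19|<=|20| out[16]=400, r--
l=0 r=15: |-19|>|18| out[15]=361, l++

l=1, r=15, next write slot=14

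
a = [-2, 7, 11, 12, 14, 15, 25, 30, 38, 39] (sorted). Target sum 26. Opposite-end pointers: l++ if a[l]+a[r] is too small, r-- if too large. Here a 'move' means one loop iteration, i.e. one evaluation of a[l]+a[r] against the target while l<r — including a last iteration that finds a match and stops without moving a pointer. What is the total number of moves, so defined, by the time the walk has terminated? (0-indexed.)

7 moves

[0,9] -2+39=37 >26 → r--
[0,8] -2+38=36 >26 → r--
[0,7] -2+30=28 >26 → r--
[0,6] -2+25=23 <26 → l++
[1,6] 7+25=32 >26 → r--
[1,5] 7+15=22 <26 → l++
[2,5] 11+15=26 → found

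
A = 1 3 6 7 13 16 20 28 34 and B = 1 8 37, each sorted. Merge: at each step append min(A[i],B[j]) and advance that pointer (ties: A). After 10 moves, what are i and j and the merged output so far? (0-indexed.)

i=0 j=0: A[i]=1<=B[j]=1 take 1, i++
i=1 j=0: A[i]=3>B[j]=1 take 1, j++
i=1 j=1: A[i]=3<=B[j]=8 take 3, i++
i=2 j=1: A[i]=6<=B[j]=8 take 6, i++
i=3 j=1: A[i]=7<=B[j]=8 take 7, i++
i=4 j=1: A[i]=13>B[j]=8 take 8, j++
i=4 j=2: A[i]=13<=B[j]=37 take 13, i++
i=5 j=2: A[i]=16<=B[j]=37 take 16, i++
i=6 j=2: A[i]=20<=B[j]=37 take 20, i++
i=7 j=2: A[i]=28<=B[j]=37 take 28, i++

i=8, j=2, merged so far=[1, 1, 3, 6, 7, 8, 13, 16, 20, 28]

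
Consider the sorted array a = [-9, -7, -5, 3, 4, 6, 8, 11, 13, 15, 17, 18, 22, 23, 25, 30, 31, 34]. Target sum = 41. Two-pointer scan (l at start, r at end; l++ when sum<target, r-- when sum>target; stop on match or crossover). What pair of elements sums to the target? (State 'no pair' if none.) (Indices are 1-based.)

(11, 30)

l=1 r=18: -9+34=25 <41, l++
l=2 r=18: -7+34=27 <41, l++
l=3 r=18: -5+34=29 <41, l++
l=4 r=18: 3+34=37 <41, l++
l=5 r=18: 4+34=38 <41, l++
l=6 r=18: 6+34=40 <41, l++
l=7 r=18: 8+34=42 >41, r--
l=7 r=17: 8+31=39 <41, l++
l=8 r=17: 11+31=42 >41, r--
l=8 r=16: 11+30=41, found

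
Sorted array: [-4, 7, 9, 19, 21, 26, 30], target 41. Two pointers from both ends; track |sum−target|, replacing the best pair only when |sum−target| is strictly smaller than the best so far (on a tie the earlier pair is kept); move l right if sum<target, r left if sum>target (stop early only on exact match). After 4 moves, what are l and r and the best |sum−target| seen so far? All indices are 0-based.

[0,6] -4+30=26 d=15 * → l++
[1,6] 7+30=37 d=4 * → l++
[2,6] 9+30=39 d=2 * → l++
[3,6] 19+30=49 d=8 → r--

l=3, r=5, best |Δ|=2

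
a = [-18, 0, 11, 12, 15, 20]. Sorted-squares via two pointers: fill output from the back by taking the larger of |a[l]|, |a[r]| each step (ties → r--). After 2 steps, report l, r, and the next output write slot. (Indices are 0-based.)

l=1, r=4, next write slot=3

l=0 r=5: |-18|<=|20| out[5]=400, r--
l=0 r=4: |-18|>|15| out[4]=324, l++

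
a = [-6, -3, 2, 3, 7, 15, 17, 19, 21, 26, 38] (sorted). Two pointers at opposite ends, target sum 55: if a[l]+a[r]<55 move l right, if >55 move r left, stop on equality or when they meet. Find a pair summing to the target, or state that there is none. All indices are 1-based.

(17, 38)

[1,11] -6+38=32 <55 → l++
[2,11] -3+38=35 <55 → l++
[3,11] 2+38=40 <55 → l++
[4,11] 3+38=41 <55 → l++
[5,11] 7+38=45 <55 → l++
[6,11] 15+38=53 <55 → l++
[7,11] 17+38=55 → found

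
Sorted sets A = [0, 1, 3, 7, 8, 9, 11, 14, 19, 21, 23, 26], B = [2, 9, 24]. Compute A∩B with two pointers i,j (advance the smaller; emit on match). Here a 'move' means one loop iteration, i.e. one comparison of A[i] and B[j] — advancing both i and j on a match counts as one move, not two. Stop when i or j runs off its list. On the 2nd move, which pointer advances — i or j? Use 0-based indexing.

i

[i=0,j=0] 0<2 → i++
[i=1,j=0] 1<2 → i++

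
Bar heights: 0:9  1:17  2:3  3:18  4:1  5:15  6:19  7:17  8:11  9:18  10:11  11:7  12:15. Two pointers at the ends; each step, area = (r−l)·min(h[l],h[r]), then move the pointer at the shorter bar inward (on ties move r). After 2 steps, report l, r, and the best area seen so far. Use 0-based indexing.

l=1, r=11, best area=165

[0,12] min(9,15)*12=108 best=108 * → l++
[1,12] min(17,15)*11=165 best=165 * → r--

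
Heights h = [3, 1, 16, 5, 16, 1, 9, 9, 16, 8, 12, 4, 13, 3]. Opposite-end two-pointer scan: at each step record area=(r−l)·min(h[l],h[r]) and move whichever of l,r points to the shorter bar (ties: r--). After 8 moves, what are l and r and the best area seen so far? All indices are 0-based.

l=0 r=13: min(3,3)*13=39 best=39 *, r--
l=0 r=12: min(3,13)*12=36 best=39, l++
l=1 r=12: min(1,13)*11=11 best=39, l++
l=2 r=12: min(16,13)*10=130 best=130 *, r--
l=2 r=11: min(16,4)*9=36 best=130, r--
l=2 r=10: min(16,12)*8=96 best=130, r--
l=2 r=9: min(16,8)*7=56 best=130, r--
l=2 r=8: min(16,16)*6=96 best=130, r--

l=2, r=7, best area=130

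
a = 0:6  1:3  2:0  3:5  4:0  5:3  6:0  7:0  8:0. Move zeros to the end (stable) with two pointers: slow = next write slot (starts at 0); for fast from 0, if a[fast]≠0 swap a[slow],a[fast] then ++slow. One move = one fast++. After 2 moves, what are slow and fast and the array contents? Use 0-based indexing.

slow=2, fast=2, a=[6, 3, 0, 5, 0, 3, 0, 0, 0]

(s=0,f=0) a[fast]=6≠0 swap→a[0]=6 → slow++,fast++
(s=1,f=1) a[fast]=3≠0 swap→a[1]=3 → slow++,fast++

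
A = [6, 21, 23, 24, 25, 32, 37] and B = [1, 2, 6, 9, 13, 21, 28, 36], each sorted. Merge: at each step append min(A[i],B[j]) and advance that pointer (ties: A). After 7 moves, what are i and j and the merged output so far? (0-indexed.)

i=2, j=5, merged so far=[1, 2, 6, 6, 9, 13, 21]

[i=0,j=0] A[i]=6>B[j]=1 take 1 → j++
[i=0,j=1] A[i]=6>B[j]=2 take 2 → j++
[i=0,j=2] A[i]=6<=B[j]=6 take 6 → i++
[i=1,j=2] A[i]=21>B[j]=6 take 6 → j++
[i=1,j=3] A[i]=21>B[j]=9 take 9 → j++
[i=1,j=4] A[i]=21>B[j]=13 take 13 → j++
[i=1,j=5] A[i]=21<=B[j]=21 take 21 → i++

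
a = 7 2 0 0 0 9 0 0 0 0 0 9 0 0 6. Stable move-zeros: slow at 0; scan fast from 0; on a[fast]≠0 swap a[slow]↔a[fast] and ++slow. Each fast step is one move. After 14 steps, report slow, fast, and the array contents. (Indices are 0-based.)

slow=0 fast=0: a[fast]=7≠0 swap→a[0]=7, slow++,fast++
slow=1 fast=1: a[fast]=2≠0 swap→a[1]=2, slow++,fast++
slow=2 fast=2: a[fast]=0, fast++
slow=2 fast=3: a[fast]=0, fast++
slow=2 fast=4: a[fast]=0, fast++
slow=2 fast=5: a[fast]=9≠0 swap→a[2]=9, slow++,fast++
slow=3 fast=6: a[fast]=0, fast++
slow=3 fast=7: a[fast]=0, fast++
slow=3 fast=8: a[fast]=0, fast++
slow=3 fast=9: a[fast]=0, fast++
slow=3 fast=10: a[fast]=0, fast++
slow=3 fast=11: a[fast]=9≠0 swap→a[3]=9, slow++,fast++
slow=4 fast=12: a[fast]=0, fast++
slow=4 fast=13: a[fast]=0, fast++

slow=4, fast=14, a=[7, 2, 9, 9, 0, 0, 0, 0, 0, 0, 0, 0, 0, 0, 6]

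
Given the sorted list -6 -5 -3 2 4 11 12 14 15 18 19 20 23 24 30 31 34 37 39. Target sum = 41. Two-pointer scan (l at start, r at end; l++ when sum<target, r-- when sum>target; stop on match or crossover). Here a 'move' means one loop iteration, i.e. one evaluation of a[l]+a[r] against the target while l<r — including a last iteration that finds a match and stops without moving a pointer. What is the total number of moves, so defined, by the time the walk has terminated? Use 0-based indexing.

l=0 r=18: -6+39=33 <41, l++
l=1 r=18: -5+39=34 <41, l++
l=2 r=18: -3+39=36 <41, l++
l=3 r=18: 2+39=41, found

4 moves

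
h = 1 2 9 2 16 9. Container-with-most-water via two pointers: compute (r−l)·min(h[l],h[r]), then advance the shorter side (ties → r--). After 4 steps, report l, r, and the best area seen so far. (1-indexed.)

l=4, r=5, best area=27

[1,6] min(1,9)*5=5 best=5 * → l++
[2,6] min(2,9)*4=8 best=8 * → l++
[3,6] min(9,9)*3=27 best=27 * → r--
[3,5] min(9,16)*2=18 best=27 → l++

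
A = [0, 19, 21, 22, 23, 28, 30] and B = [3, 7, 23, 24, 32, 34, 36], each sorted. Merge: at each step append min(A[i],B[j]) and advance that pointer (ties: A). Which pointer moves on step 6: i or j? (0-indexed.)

i

i=0 j=0: A[i]=0<=B[j]=3 take 0, i++
i=1 j=0: A[i]=19>B[j]=3 take 3, j++
i=1 j=1: A[i]=19>B[j]=7 take 7, j++
i=1 j=2: A[i]=19<=B[j]=23 take 19, i++
i=2 j=2: A[i]=21<=B[j]=23 take 21, i++
i=3 j=2: A[i]=22<=B[j]=23 take 22, i++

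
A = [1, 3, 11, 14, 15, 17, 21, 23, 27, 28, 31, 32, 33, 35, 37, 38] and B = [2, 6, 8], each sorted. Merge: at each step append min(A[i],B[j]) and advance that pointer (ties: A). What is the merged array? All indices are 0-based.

i=0 j=0: A[i]=1<=B[j]=2 take 1, i++
i=1 j=0: A[i]=3>B[j]=2 take 2, j++
i=1 j=1: A[i]=3<=B[j]=6 take 3, i++
i=2 j=1: A[i]=11>B[j]=6 take 6, j++
i=2 j=2: A[i]=11>B[j]=8 take 8, j++
i=2 j=3: B done, take A[i]=11, i++
i=3 j=3: B done, take A[i]=14, i++
i=4 j=3: B done, take A[i]=15, i++
i=5 j=3: B done, take A[i]=17, i++
i=6 j=3: B done, take A[i]=21, i++
i=7 j=3: B done, take A[i]=23, i++
i=8 j=3: B done, take A[i]=27, i++
i=9 j=3: B done, take A[i]=28, i++
i=10 j=3: B done, take A[i]=31, i++
i=11 j=3: B done, take A[i]=32, i++
i=12 j=3: B done, take A[i]=33, i++
i=13 j=3: B done, take A[i]=35, i++
i=14 j=3: B done, take A[i]=37, i++
i=15 j=3: B done, take A[i]=38, i++

[1, 2, 3, 6, 8, 11, 14, 15, 17, 21, 23, 27, 28, 31, 32, 33, 35, 37, 38]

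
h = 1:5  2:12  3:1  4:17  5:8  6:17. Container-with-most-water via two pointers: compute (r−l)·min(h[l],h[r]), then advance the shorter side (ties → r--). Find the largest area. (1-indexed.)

l=1 r=6: min(5,17)*5=25 best=25 *, l++
l=2 r=6: min(12,17)*4=48 best=48 *, l++
l=3 r=6: min(1,17)*3=3 best=48, l++
l=4 r=6: min(17,17)*2=34 best=48, r--
l=4 r=5: min(17,8)*1=8 best=48, r--

max area = 48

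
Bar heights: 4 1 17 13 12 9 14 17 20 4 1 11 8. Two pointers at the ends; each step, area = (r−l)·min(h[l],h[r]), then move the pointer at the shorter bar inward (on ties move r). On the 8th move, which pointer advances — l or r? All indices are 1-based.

l

[1,13] min(4,8)*12=48 best=48 * → l++
[2,13] min(1,8)*11=11 best=48 → l++
[3,13] min(17,8)*10=80 best=80 * → r--
[3,12] min(17,11)*9=99 best=99 * → r--
[3,11] min(17,1)*8=8 best=99 → r--
[3,10] min(17,4)*7=28 best=99 → r--
[3,9] min(17,20)*6=102 best=102 * → l++
[4,9] min(13,20)*5=65 best=102 → l++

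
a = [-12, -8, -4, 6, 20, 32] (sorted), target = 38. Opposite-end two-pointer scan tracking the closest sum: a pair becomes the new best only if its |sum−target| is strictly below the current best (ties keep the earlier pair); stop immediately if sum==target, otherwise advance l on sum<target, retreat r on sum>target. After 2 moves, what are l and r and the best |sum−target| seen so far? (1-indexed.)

l=1 r=6: -12+32=20 d=18 *, l++
l=2 r=6: -8+32=24 d=14 *, l++

l=3, r=6, best |Δ|=14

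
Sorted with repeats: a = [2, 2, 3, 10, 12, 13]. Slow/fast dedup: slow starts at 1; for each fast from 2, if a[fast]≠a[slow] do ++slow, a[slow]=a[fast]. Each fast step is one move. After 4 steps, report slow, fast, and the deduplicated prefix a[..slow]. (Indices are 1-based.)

slow=4, fast=6, prefix=[2, 3, 10, 12]

(s=1,f=2) a[fast]=2=a[slow] dup → fast++
(s=1,f=3) a[fast]=3≠a[slow]=2 write a[2]=3 → slow++,fast++
(s=2,f=4) a[fast]=10≠a[slow]=3 write a[3]=10 → slow++,fast++
(s=3,f=5) a[fast]=12≠a[slow]=10 write a[4]=12 → slow++,fast++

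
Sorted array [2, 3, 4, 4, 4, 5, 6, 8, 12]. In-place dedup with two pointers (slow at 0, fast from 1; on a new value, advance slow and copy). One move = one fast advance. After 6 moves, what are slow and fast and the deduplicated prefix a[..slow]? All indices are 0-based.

slow=0 fast=1: a[fast]=3≠a[slow]=2 write a[1]=3, slow++,fast++
slow=1 fast=2: a[fast]=4≠a[slow]=3 write a[2]=4, slow++,fast++
slow=2 fast=3: a[fast]=4=a[slow] dup, fast++
slow=2 fast=4: a[fast]=4=a[slow] dup, fast++
slow=2 fast=5: a[fast]=5≠a[slow]=4 write a[3]=5, slow++,fast++
slow=3 fast=6: a[fast]=6≠a[slow]=5 write a[4]=6, slow++,fast++

slow=4, fast=7, prefix=[2, 3, 4, 5, 6]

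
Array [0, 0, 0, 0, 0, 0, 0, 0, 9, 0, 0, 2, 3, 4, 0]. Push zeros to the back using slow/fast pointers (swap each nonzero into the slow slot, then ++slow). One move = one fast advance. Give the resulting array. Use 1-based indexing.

(s=1,f=1) a[fast]=0 → fast++
(s=1,f=2) a[fast]=0 → fast++
(s=1,f=3) a[fast]=0 → fast++
(s=1,f=4) a[fast]=0 → fast++
(s=1,f=5) a[fast]=0 → fast++
(s=1,f=6) a[fast]=0 → fast++
(s=1,f=7) a[fast]=0 → fast++
(s=1,f=8) a[fast]=0 → fast++
(s=1,f=9) a[fast]=9≠0 swap→a[1]=9 → slow++,fast++
(s=2,f=10) a[fast]=0 → fast++
(s=2,f=11) a[fast]=0 → fast++
(s=2,f=12) a[fast]=2≠0 swap→a[2]=2 → slow++,fast++
(s=3,f=13) a[fast]=3≠0 swap→a[3]=3 → slow++,fast++
(s=4,f=14) a[fast]=4≠0 swap→a[4]=4 → slow++,fast++
(s=5,f=15) a[fast]=0 → fast++

[9, 2, 3, 4, 0, 0, 0, 0, 0, 0, 0, 0, 0, 0, 0]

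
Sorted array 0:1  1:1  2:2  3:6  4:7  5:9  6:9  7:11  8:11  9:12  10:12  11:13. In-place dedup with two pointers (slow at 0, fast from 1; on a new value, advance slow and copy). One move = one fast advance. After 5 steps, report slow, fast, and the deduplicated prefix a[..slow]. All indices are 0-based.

slow=4, fast=6, prefix=[1, 2, 6, 7, 9]

(s=0,f=1) a[fast]=1=a[slow] dup → fast++
(s=0,f=2) a[fast]=2≠a[slow]=1 write a[1]=2 → slow++,fast++
(s=1,f=3) a[fast]=6≠a[slow]=2 write a[2]=6 → slow++,fast++
(s=2,f=4) a[fast]=7≠a[slow]=6 write a[3]=7 → slow++,fast++
(s=3,f=5) a[fast]=9≠a[slow]=7 write a[4]=9 → slow++,fast++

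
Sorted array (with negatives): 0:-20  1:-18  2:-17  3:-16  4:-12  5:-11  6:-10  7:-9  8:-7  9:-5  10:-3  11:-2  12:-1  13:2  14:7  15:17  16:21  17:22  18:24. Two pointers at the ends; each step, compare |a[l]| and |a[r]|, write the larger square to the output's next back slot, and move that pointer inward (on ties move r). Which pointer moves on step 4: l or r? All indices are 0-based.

l

[0,18] |-20|<=|24| out[18]=576 → r--
[0,17] |-20|<=|22| out[17]=484 → r--
[0,16] |-20|<=|21| out[16]=441 → r--
[0,15] |-20|>|17| out[15]=400 → l++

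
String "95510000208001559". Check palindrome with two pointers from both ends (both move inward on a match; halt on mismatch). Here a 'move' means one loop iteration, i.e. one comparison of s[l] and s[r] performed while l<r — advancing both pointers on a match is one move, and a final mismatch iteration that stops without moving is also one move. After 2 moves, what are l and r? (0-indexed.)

l=2, r=14

l=0 r=16: '9'=='9', l++,r--
l=1 r=15: '5'=='5', l++,r--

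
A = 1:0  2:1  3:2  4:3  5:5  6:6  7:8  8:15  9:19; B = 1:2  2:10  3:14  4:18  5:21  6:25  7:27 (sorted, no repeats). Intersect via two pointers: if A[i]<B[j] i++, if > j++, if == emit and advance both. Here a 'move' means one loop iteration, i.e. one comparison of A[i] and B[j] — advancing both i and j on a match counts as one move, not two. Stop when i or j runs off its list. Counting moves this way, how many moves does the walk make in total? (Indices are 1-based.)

[i=1,j=1] 0<2 → i++
[i=2,j=1] 1<2 → i++
[i=3,j=1] 2==2 emit → i++,j++
[i=4,j=2] 3<10 → i++
[i=5,j=2] 5<10 → i++
[i=6,j=2] 6<10 → i++
[i=7,j=2] 8<10 → i++
[i=8,j=2] 15>10 → j++
[i=8,j=3] 15>14 → j++
[i=8,j=4] 15<18 → i++
[i=9,j=4] 19>18 → j++
[i=9,j=5] 19<21 → i++

12 moves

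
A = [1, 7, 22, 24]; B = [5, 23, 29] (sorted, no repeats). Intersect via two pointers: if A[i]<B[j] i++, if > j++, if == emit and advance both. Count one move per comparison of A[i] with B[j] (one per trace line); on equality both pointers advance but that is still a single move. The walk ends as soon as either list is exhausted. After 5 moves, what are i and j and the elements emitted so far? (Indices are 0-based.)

[i=0,j=0] 1<5 → i++
[i=1,j=0] 7>5 → j++
[i=1,j=1] 7<23 → i++
[i=2,j=1] 22<23 → i++
[i=3,j=1] 24>23 → j++

i=3, j=2, emitted=[]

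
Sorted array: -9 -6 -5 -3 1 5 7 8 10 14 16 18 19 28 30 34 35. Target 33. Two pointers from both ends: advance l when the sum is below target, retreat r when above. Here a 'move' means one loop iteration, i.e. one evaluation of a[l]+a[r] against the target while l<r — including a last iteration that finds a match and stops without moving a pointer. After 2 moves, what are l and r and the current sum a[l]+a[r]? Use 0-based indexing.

[0,16] -9+35=26 <33 → l++
[1,16] -6+35=29 <33 → l++

l=2, r=16, sum=30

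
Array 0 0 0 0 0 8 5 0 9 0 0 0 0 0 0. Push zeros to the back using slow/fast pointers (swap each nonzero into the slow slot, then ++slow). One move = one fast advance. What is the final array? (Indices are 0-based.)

(s=0,f=0) a[fast]=0 → fast++
(s=0,f=1) a[fast]=0 → fast++
(s=0,f=2) a[fast]=0 → fast++
(s=0,f=3) a[fast]=0 → fast++
(s=0,f=4) a[fast]=0 → fast++
(s=0,f=5) a[fast]=8≠0 swap→a[0]=8 → slow++,fast++
(s=1,f=6) a[fast]=5≠0 swap→a[1]=5 → slow++,fast++
(s=2,f=7) a[fast]=0 → fast++
(s=2,f=8) a[fast]=9≠0 swap→a[2]=9 → slow++,fast++
(s=3,f=9) a[fast]=0 → fast++
(s=3,f=10) a[fast]=0 → fast++
(s=3,f=11) a[fast]=0 → fast++
(s=3,f=12) a[fast]=0 → fast++
(s=3,f=13) a[fast]=0 → fast++
(s=3,f=14) a[fast]=0 → fast++

[8, 5, 9, 0, 0, 0, 0, 0, 0, 0, 0, 0, 0, 0, 0]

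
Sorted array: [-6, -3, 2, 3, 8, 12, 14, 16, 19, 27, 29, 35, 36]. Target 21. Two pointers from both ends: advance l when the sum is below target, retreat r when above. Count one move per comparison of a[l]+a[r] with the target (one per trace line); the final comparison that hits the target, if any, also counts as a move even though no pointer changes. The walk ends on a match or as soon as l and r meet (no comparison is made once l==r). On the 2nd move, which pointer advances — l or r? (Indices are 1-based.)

r

l=1 r=13: -6+36=30 >21, r--
l=1 r=12: -6+35=29 >21, r--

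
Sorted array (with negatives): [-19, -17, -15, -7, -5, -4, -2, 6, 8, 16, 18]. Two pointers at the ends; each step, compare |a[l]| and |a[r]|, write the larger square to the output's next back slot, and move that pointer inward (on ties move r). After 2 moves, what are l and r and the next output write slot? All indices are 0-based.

l=1, r=9, next write slot=8

[0,10] |-19|>|18| out[10]=361 → l++
[1,10] |-17|<=|18| out[9]=324 → r--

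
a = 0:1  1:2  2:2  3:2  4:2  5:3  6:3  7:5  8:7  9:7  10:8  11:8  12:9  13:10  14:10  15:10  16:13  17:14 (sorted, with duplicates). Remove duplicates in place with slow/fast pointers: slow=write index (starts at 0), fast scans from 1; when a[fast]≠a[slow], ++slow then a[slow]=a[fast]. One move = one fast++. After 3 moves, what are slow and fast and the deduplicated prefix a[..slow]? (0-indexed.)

slow=1, fast=4, prefix=[1, 2]

slow=0 fast=1: a[fast]=2≠a[slow]=1 write a[1]=2, slow++,fast++
slow=1 fast=2: a[fast]=2=a[slow] dup, fast++
slow=1 fast=3: a[fast]=2=a[slow] dup, fast++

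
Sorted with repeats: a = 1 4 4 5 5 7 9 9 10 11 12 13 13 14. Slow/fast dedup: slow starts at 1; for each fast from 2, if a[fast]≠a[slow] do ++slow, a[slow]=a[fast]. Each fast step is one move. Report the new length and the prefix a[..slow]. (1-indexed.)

length 10; prefix = [1, 4, 5, 7, 9, 10, 11, 12, 13, 14]

(s=1,f=2) a[fast]=4≠a[slow]=1 write a[2]=4 → slow++,fast++
(s=2,f=3) a[fast]=4=a[slow] dup → fast++
(s=2,f=4) a[fast]=5≠a[slow]=4 write a[3]=5 → slow++,fast++
(s=3,f=5) a[fast]=5=a[slow] dup → fast++
(s=3,f=6) a[fast]=7≠a[slow]=5 write a[4]=7 → slow++,fast++
(s=4,f=7) a[fast]=9≠a[slow]=7 write a[5]=9 → slow++,fast++
(s=5,f=8) a[fast]=9=a[slow] dup → fast++
(s=5,f=9) a[fast]=10≠a[slow]=9 write a[6]=10 → slow++,fast++
(s=6,f=10) a[fast]=11≠a[slow]=10 write a[7]=11 → slow++,fast++
(s=7,f=11) a[fast]=12≠a[slow]=11 write a[8]=12 → slow++,fast++
(s=8,f=12) a[fast]=13≠a[slow]=12 write a[9]=13 → slow++,fast++
(s=9,f=13) a[fast]=13=a[slow] dup → fast++
(s=9,f=14) a[fast]=14≠a[slow]=13 write a[10]=14 → slow++,fast++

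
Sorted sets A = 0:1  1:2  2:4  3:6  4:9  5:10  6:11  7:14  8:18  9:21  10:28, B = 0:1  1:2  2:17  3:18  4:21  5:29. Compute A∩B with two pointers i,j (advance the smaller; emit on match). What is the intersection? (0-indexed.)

intersection = [1, 2, 18, 21]

i=0 j=0: 1==1 emit, i++,j++
i=1 j=1: 2==2 emit, i++,j++
i=2 j=2: 4<17, i++
i=3 j=2: 6<17, i++
i=4 j=2: 9<17, i++
i=5 j=2: 10<17, i++
i=6 j=2: 11<17, i++
i=7 j=2: 14<17, i++
i=8 j=2: 18>17, j++
i=8 j=3: 18==18 emit, i++,j++
i=9 j=4: 21==21 emit, i++,j++
i=10 j=5: 28<29, i++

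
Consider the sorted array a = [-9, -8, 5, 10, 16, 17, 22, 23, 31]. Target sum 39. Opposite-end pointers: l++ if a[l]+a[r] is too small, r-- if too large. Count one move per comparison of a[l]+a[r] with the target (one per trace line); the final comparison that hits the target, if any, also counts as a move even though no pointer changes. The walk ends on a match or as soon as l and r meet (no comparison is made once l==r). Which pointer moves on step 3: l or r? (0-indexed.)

l=0 r=8: -9+31=22 <39, l++
l=1 r=8: -8+31=23 <39, l++
l=2 r=8: 5+31=36 <39, l++

l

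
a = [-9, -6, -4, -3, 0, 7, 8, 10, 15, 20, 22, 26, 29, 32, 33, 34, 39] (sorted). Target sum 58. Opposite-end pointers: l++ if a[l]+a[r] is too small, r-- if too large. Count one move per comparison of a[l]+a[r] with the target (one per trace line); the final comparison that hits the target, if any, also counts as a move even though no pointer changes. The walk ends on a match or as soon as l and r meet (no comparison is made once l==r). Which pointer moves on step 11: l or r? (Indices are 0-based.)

l=0 r=16: -9+39=30 <58, l++
l=1 r=16: -6+39=33 <58, l++
l=2 r=16: -4+39=35 <58, l++
l=3 r=16: -3+39=36 <58, l++
l=4 r=16: 0+39=39 <58, l++
l=5 r=16: 7+39=46 <58, l++
l=6 r=16: 8+39=47 <58, l++
l=7 r=16: 10+39=49 <58, l++
l=8 r=16: 15+39=54 <58, l++
l=9 r=16: 20+39=59 >58, r--
l=9 r=15: 20+34=54 <58, l++

l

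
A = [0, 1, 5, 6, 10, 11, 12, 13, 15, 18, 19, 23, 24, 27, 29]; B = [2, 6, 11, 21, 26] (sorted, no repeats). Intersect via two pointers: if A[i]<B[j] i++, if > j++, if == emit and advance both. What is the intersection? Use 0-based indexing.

i=0 j=0: 0<2, i++
i=1 j=0: 1<2, i++
i=2 j=0: 5>2, j++
i=2 j=1: 5<6, i++
i=3 j=1: 6==6 emit, i++,j++
i=4 j=2: 10<11, i++
i=5 j=2: 11==11 emit, i++,j++
i=6 j=3: 12<21, i++
i=7 j=3: 13<21, i++
i=8 j=3: 15<21, i++
i=9 j=3: 18<21, i++
i=10 j=3: 19<21, i++
i=11 j=3: 23>21, j++
i=11 j=4: 23<26, i++
i=12 j=4: 24<26, i++
i=13 j=4: 27>26, j++

intersection = [6, 11]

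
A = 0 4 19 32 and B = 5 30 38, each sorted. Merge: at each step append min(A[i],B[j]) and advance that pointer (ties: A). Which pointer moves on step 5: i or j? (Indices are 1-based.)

i=1 j=1: A[i]=0<=B[j]=5 take 0, i++
i=2 j=1: A[i]=4<=B[j]=5 take 4, i++
i=3 j=1: A[i]=19>B[j]=5 take 5, j++
i=3 j=2: A[i]=19<=B[j]=30 take 19, i++
i=4 j=2: A[i]=32>B[j]=30 take 30, j++

j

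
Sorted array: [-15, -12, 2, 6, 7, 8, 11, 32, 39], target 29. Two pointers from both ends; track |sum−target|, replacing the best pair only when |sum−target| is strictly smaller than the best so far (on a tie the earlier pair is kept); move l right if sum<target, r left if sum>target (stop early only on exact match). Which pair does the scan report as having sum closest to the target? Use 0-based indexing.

l=0 r=8: -15+39=24 d=5 *, l++
l=1 r=8: -12+39=27 d=2 *, l++
l=2 r=8: 2+39=41 d=12, r--
l=2 r=7: 2+32=34 d=5, r--
l=2 r=6: 2+11=13 d=16, l++
l=3 r=6: 6+11=17 d=12, l++
l=4 r=6: 7+11=18 d=11, l++
l=5 r=6: 8+11=19 d=10, l++

pair (-12, 39) with sum 27 (|Δ|=2)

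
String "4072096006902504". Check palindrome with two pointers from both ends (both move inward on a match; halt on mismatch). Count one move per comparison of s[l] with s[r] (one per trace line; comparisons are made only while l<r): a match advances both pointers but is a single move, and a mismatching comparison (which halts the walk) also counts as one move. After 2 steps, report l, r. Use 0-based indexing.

[0,15] '4'=='4' → l++,r--
[1,14] '0'=='0' → l++,r--

l=2, r=13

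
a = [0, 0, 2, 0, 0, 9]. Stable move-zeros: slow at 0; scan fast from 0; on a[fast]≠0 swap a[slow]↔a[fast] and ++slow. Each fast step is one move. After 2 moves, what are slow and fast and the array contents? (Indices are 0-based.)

(s=0,f=0) a[fast]=0 → fast++
(s=0,f=1) a[fast]=0 → fast++

slow=0, fast=2, a=[0, 0, 2, 0, 0, 9]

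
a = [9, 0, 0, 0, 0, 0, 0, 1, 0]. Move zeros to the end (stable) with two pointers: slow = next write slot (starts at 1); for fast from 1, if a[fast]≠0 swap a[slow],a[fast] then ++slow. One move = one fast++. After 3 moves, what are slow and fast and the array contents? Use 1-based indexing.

(s=1,f=1) a[fast]=9≠0 swap→a[1]=9 → slow++,fast++
(s=2,f=2) a[fast]=0 → fast++
(s=2,f=3) a[fast]=0 → fast++

slow=2, fast=4, a=[9, 0, 0, 0, 0, 0, 0, 1, 0]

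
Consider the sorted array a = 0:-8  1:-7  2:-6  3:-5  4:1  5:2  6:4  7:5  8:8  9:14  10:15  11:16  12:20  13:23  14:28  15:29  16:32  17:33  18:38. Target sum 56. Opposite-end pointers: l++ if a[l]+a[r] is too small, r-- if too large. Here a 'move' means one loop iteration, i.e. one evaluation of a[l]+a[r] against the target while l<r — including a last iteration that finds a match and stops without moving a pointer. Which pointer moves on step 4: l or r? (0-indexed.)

l=0 r=18: -8+38=30 <56, l++
l=1 r=18: -7+38=31 <56, l++
l=2 r=18: -6+38=32 <56, l++
l=3 r=18: -5+38=33 <56, l++

l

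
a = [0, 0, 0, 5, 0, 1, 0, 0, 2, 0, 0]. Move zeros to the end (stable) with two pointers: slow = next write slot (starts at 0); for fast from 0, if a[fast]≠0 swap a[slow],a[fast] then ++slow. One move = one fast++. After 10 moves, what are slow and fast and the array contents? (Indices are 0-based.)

slow=3, fast=10, a=[5, 1, 2, 0, 0, 0, 0, 0, 0, 0, 0]

slow=0 fast=0: a[fast]=0, fast++
slow=0 fast=1: a[fast]=0, fast++
slow=0 fast=2: a[fast]=0, fast++
slow=0 fast=3: a[fast]=5≠0 swap→a[0]=5, slow++,fast++
slow=1 fast=4: a[fast]=0, fast++
slow=1 fast=5: a[fast]=1≠0 swap→a[1]=1, slow++,fast++
slow=2 fast=6: a[fast]=0, fast++
slow=2 fast=7: a[fast]=0, fast++
slow=2 fast=8: a[fast]=2≠0 swap→a[2]=2, slow++,fast++
slow=3 fast=9: a[fast]=0, fast++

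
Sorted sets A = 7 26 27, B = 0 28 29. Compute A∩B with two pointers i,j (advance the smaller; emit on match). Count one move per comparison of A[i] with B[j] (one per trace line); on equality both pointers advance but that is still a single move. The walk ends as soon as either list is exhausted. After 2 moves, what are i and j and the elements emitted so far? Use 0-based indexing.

i=0 j=0: 7>0, j++
i=0 j=1: 7<28, i++

i=1, j=1, emitted=[]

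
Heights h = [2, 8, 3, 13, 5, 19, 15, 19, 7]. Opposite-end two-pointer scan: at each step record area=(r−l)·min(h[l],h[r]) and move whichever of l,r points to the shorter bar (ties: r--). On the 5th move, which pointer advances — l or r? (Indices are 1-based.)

l

[1,9] min(2,7)*8=16 best=16 * → l++
[2,9] min(8,7)*7=49 best=49 * → r--
[2,8] min(8,19)*6=48 best=49 → l++
[3,8] min(3,19)*5=15 best=49 → l++
[4,8] min(13,19)*4=52 best=52 * → l++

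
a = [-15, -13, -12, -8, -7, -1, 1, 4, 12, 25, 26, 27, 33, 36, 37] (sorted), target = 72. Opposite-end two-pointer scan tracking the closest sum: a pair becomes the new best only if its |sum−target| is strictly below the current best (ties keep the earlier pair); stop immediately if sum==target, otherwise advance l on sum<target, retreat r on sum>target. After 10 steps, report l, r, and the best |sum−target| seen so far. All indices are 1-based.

l=1 r=15: -15+37=22 d=50 *, l++
l=2 r=15: -13+37=24 d=48 *, l++
l=3 r=15: -12+37=25 d=47 *, l++
l=4 r=15: -8+37=29 d=43 *, l++
l=5 r=15: -7+37=30 d=42 *, l++
l=6 r=15: -1+37=36 d=36 *, l++
l=7 r=15: 1+37=38 d=34 *, l++
l=8 r=15: 4+37=41 d=31 *, l++
l=9 r=15: 12+37=49 d=23 *, l++
l=10 r=15: 25+37=62 d=10 *, l++

l=11, r=15, best |Δ|=10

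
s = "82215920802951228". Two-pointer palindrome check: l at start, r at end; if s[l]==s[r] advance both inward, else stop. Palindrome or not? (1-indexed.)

palindrome

[1,17] '8'=='8' → l++,r--
[2,16] '2'=='2' → l++,r--
[3,15] '2'=='2' → l++,r--
[4,14] '1'=='1' → l++,r--
[5,13] '5'=='5' → l++,r--
[6,12] '9'=='9' → l++,r--
[7,11] '2'=='2' → l++,r--
[8,10] '0'=='0' → l++,r--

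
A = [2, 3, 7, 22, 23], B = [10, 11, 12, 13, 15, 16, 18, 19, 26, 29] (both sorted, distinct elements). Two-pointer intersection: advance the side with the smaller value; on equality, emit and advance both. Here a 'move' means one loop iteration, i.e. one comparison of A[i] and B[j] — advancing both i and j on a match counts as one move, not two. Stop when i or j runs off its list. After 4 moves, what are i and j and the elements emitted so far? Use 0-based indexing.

i=3, j=1, emitted=[]

i=0 j=0: 2<10, i++
i=1 j=0: 3<10, i++
i=2 j=0: 7<10, i++
i=3 j=0: 22>10, j++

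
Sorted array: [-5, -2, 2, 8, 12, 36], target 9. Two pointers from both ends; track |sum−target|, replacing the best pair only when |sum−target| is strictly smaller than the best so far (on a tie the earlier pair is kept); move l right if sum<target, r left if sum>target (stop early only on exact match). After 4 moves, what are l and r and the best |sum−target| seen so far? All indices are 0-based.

l=2, r=3, best |Δ|=1

l=0 r=5: -5+36=31 d=22 *, r--
l=0 r=4: -5+12=7 d=2 *, l++
l=1 r=4: -2+12=10 d=1 *, r--
l=1 r=3: -2+8=6 d=3, l++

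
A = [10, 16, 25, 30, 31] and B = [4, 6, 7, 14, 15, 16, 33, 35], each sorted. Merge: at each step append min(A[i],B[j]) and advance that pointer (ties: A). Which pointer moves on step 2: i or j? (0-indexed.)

j

[i=0,j=0] A[i]=10>B[j]=4 take 4 → j++
[i=0,j=1] A[i]=10>B[j]=6 take 6 → j++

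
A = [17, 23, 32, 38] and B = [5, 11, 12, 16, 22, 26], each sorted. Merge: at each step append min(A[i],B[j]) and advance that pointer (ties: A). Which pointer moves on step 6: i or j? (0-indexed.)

j

[i=0,j=0] A[i]=17>B[j]=5 take 5 → j++
[i=0,j=1] A[i]=17>B[j]=11 take 11 → j++
[i=0,j=2] A[i]=17>B[j]=12 take 12 → j++
[i=0,j=3] A[i]=17>B[j]=16 take 16 → j++
[i=0,j=4] A[i]=17<=B[j]=22 take 17 → i++
[i=1,j=4] A[i]=23>B[j]=22 take 22 → j++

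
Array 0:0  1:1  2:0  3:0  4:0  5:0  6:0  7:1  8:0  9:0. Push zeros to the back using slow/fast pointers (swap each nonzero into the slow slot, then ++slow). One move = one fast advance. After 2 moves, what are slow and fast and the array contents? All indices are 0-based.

slow=1, fast=2, a=[1, 0, 0, 0, 0, 0, 0, 1, 0, 0]

slow=0 fast=0: a[fast]=0, fast++
slow=0 fast=1: a[fast]=1≠0 swap→a[0]=1, slow++,fast++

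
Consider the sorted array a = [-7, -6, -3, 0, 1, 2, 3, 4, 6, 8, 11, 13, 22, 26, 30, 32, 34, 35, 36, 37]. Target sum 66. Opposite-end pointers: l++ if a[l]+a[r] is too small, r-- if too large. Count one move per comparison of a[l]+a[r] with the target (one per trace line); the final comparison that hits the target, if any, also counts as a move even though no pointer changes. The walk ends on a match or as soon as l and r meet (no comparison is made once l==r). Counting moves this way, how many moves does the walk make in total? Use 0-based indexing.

l=0 r=19: -7+37=30 <66, l++
l=1 r=19: -6+37=31 <66, l++
l=2 r=19: -3+37=34 <66, l++
l=3 r=19: 0+37=37 <66, l++
l=4 r=19: 1+37=38 <66, l++
l=5 r=19: 2+37=39 <66, l++
l=6 r=19: 3+37=40 <66, l++
l=7 r=19: 4+37=41 <66, l++
l=8 r=19: 6+37=43 <66, l++
l=9 r=19: 8+37=45 <66, l++
l=10 r=19: 11+37=48 <66, l++
l=11 r=19: 13+37=50 <66, l++
l=12 r=19: 22+37=59 <66, l++
l=13 r=19: 26+37=63 <66, l++
l=14 r=19: 30+37=67 >66, r--
l=14 r=18: 30+36=66, found

16 moves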